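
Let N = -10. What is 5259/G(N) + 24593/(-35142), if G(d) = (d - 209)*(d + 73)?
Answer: -58235711/53872686 ≈ -1.0810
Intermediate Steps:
G(d) = (-209 + d)*(73 + d)
5259/G(N) + 24593/(-35142) = 5259/(-15257 + (-10)² - 136*(-10)) + 24593/(-35142) = 5259/(-15257 + 100 + 1360) + 24593*(-1/35142) = 5259/(-13797) - 24593/35142 = 5259*(-1/13797) - 24593/35142 = -1753/4599 - 24593/35142 = -58235711/53872686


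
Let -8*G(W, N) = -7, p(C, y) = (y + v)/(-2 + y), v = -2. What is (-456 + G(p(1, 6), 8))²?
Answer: 13256881/64 ≈ 2.0714e+5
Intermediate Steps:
p(C, y) = 1 (p(C, y) = (y - 2)/(-2 + y) = (-2 + y)/(-2 + y) = 1)
G(W, N) = 7/8 (G(W, N) = -⅛*(-7) = 7/8)
(-456 + G(p(1, 6), 8))² = (-456 + 7/8)² = (-3641/8)² = 13256881/64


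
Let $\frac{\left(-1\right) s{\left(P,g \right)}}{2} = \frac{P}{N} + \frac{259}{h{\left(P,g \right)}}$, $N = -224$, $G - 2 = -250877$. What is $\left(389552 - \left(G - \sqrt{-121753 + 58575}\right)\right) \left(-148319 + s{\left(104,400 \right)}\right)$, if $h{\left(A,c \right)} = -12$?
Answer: $- \frac{1994144301071}{21} - \frac{3113773 i \sqrt{63178}}{21} \approx -9.4959 \cdot 10^{10} - 3.7269 \cdot 10^{7} i$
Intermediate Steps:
$G = -250875$ ($G = 2 - 250877 = -250875$)
$s{\left(P,g \right)} = \frac{259}{6} + \frac{P}{112}$ ($s{\left(P,g \right)} = - 2 \left(\frac{P}{-224} + \frac{259}{-12}\right) = - 2 \left(P \left(- \frac{1}{224}\right) + 259 \left(- \frac{1}{12}\right)\right) = - 2 \left(- \frac{P}{224} - \frac{259}{12}\right) = - 2 \left(- \frac{259}{12} - \frac{P}{224}\right) = \frac{259}{6} + \frac{P}{112}$)
$\left(389552 - \left(G - \sqrt{-121753 + 58575}\right)\right) \left(-148319 + s{\left(104,400 \right)}\right) = \left(389552 + \left(\sqrt{-121753 + 58575} - -250875\right)\right) \left(-148319 + \left(\frac{259}{6} + \frac{1}{112} \cdot 104\right)\right) = \left(389552 + \left(\sqrt{-63178} + 250875\right)\right) \left(-148319 + \left(\frac{259}{6} + \frac{13}{14}\right)\right) = \left(389552 + \left(i \sqrt{63178} + 250875\right)\right) \left(-148319 + \frac{926}{21}\right) = \left(389552 + \left(250875 + i \sqrt{63178}\right)\right) \left(- \frac{3113773}{21}\right) = \left(640427 + i \sqrt{63178}\right) \left(- \frac{3113773}{21}\right) = - \frac{1994144301071}{21} - \frac{3113773 i \sqrt{63178}}{21}$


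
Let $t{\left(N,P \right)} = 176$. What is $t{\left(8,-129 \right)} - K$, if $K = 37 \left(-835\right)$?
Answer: $31071$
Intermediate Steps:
$K = -30895$
$t{\left(8,-129 \right)} - K = 176 - -30895 = 176 + 30895 = 31071$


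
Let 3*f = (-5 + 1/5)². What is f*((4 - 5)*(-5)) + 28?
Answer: 332/5 ≈ 66.400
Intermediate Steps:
f = 192/25 (f = (-5 + 1/5)²/3 = (-5 + ⅕)²/3 = (-24/5)²/3 = (⅓)*(576/25) = 192/25 ≈ 7.6800)
f*((4 - 5)*(-5)) + 28 = 192*((4 - 5)*(-5))/25 + 28 = 192*(-1*(-5))/25 + 28 = (192/25)*5 + 28 = 192/5 + 28 = 332/5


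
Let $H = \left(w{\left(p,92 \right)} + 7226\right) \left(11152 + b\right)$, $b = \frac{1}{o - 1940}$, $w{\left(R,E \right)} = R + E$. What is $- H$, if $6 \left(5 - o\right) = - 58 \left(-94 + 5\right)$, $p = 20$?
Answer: $- \frac{343127334561}{4193} \approx -8.1833 \cdot 10^{7}$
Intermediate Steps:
$o = - \frac{2566}{3}$ ($o = 5 - \frac{\left(-58\right) \left(-94 + 5\right)}{6} = 5 - \frac{\left(-58\right) \left(-89\right)}{6} = 5 - \frac{2581}{3} = - \frac{2566}{3} \approx -855.33$)
$w{\left(R,E \right)} = E + R$
$b = - \frac{3}{8386}$ ($b = \frac{1}{- \frac{2566}{3} - 1940} = \frac{1}{- \frac{8386}{3}} = - \frac{3}{8386} \approx -0.00035774$)
$H = \frac{343127334561}{4193}$ ($H = \left(\left(92 + 20\right) + 7226\right) \left(11152 - \frac{3}{8386}\right) = \left(112 + 7226\right) \frac{93520669}{8386} = 7338 \cdot \frac{93520669}{8386} = \frac{343127334561}{4193} \approx 8.1833 \cdot 10^{7}$)
$- H = \left(-1\right) \frac{343127334561}{4193} = - \frac{343127334561}{4193}$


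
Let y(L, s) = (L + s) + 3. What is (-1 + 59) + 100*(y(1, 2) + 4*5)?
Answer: 2658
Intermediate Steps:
y(L, s) = 3 + L + s
(-1 + 59) + 100*(y(1, 2) + 4*5) = (-1 + 59) + 100*((3 + 1 + 2) + 4*5) = 58 + 100*(6 + 20) = 58 + 100*26 = 58 + 2600 = 2658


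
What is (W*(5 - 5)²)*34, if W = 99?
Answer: 0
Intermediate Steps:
(W*(5 - 5)²)*34 = (99*(5 - 5)²)*34 = (99*0²)*34 = (99*0)*34 = 0*34 = 0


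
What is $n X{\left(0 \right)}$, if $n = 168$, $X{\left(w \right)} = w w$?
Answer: $0$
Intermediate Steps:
$X{\left(w \right)} = w^{2}$
$n X{\left(0 \right)} = 168 \cdot 0^{2} = 168 \cdot 0 = 0$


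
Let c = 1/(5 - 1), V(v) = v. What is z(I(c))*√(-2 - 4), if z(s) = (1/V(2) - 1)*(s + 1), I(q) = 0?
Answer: -I*√6/2 ≈ -1.2247*I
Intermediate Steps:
c = ¼ (c = 1/4 = ¼ ≈ 0.25000)
z(s) = -½ - s/2 (z(s) = (1/2 - 1)*(s + 1) = (½ - 1)*(1 + s) = -(1 + s)/2 = -½ - s/2)
z(I(c))*√(-2 - 4) = (-½ - ½*0)*√(-2 - 4) = (-½ + 0)*√(-6) = -I*√6/2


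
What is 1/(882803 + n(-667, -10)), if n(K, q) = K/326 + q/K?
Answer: 217442/191958008297 ≈ 1.1328e-6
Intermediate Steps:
n(K, q) = K/326 + q/K (n(K, q) = K*(1/326) + q/K = K/326 + q/K)
1/(882803 + n(-667, -10)) = 1/(882803 + ((1/326)*(-667) - 10/(-667))) = 1/(882803 + (-667/326 - 10*(-1/667))) = 1/(882803 + (-667/326 + 10/667)) = 1/(882803 - 441629/217442) = 1/(191958008297/217442) = 217442/191958008297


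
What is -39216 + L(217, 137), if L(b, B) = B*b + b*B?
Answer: 20242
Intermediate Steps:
L(b, B) = 2*B*b (L(b, B) = B*b + B*b = 2*B*b)
-39216 + L(217, 137) = -39216 + 2*137*217 = -39216 + 59458 = 20242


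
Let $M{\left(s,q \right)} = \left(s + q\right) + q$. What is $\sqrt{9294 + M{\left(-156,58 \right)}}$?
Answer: $\sqrt{9254} \approx 96.198$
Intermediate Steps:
$M{\left(s,q \right)} = s + 2 q$ ($M{\left(s,q \right)} = \left(q + s\right) + q = s + 2 q$)
$\sqrt{9294 + M{\left(-156,58 \right)}} = \sqrt{9294 + \left(-156 + 2 \cdot 58\right)} = \sqrt{9294 + \left(-156 + 116\right)} = \sqrt{9294 - 40} = \sqrt{9254}$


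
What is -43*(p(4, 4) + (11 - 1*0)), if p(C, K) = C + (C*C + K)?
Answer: -1505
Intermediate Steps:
p(C, K) = C + K + C² (p(C, K) = C + (C² + K) = C + (K + C²) = C + K + C²)
-43*(p(4, 4) + (11 - 1*0)) = -43*((4 + 4 + 4²) + (11 - 1*0)) = -43*((4 + 4 + 16) + (11 + 0)) = -43*(24 + 11) = -43*35 = -1505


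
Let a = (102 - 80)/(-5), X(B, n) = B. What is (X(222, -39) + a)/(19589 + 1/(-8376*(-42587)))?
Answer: 388099078656/34937834796845 ≈ 0.011108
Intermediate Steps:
a = -22/5 (a = 22*(-⅕) = -22/5 ≈ -4.4000)
(X(222, -39) + a)/(19589 + 1/(-8376*(-42587))) = (222 - 22/5)/(19589 + 1/(-8376*(-42587))) = 1088/(5*(19589 - 1/8376*(-1/42587))) = 1088/(5*(19589 + 1/356708712)) = 1088/(5*(6987566959369/356708712)) = (1088/5)*(356708712/6987566959369) = 388099078656/34937834796845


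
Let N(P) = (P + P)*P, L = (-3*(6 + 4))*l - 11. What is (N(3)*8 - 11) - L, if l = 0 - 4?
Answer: 24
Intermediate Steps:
l = -4
L = 109 (L = -3*(6 + 4)*(-4) - 11 = -3*10*(-4) - 11 = -30*(-4) - 11 = 120 - 11 = 109)
N(P) = 2*P² (N(P) = (2*P)*P = 2*P²)
(N(3)*8 - 11) - L = ((2*3²)*8 - 11) - 1*109 = ((2*9)*8 - 11) - 109 = (18*8 - 11) - 109 = (144 - 11) - 109 = 133 - 109 = 24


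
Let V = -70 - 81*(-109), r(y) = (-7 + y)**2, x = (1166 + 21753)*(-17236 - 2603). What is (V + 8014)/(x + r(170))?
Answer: -16773/454663472 ≈ -3.6891e-5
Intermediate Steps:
x = -454690041 (x = 22919*(-19839) = -454690041)
V = 8759 (V = -70 + 8829 = 8759)
(V + 8014)/(x + r(170)) = (8759 + 8014)/(-454690041 + (-7 + 170)**2) = 16773/(-454690041 + 163**2) = 16773/(-454690041 + 26569) = 16773/(-454663472) = 16773*(-1/454663472) = -16773/454663472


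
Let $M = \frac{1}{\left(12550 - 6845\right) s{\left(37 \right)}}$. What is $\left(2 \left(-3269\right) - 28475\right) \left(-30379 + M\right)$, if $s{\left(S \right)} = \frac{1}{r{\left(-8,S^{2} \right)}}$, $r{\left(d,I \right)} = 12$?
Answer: $\frac{6068179463379}{5705} \approx 1.0637 \cdot 10^{9}$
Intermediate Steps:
$s{\left(S \right)} = \frac{1}{12}$
$M = \frac{12}{5705}$ ($M = \frac{\frac{1}{\frac{1}{12}}}{12550 - 6845} = \frac{1}{5705} \cdot 12 = \frac{12}{5705} \approx 0.0021034$)
$\left(2 \left(-3269\right) - 28475\right) \left(-30379 + M\right) = \left(2 \left(-3269\right) - 28475\right) \left(-30379 + \frac{12}{5705}\right) = \left(-6538 - 28475\right) \left(- \frac{173312183}{5705}\right) = \left(-35013\right) \left(- \frac{173312183}{5705}\right) = \frac{6068179463379}{5705}$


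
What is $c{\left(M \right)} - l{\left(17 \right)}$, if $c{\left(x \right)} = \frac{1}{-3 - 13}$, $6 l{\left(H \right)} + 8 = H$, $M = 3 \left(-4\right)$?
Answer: $- \frac{25}{16} \approx -1.5625$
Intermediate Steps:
$M = -12$
$l{\left(H \right)} = - \frac{4}{3} + \frac{H}{6}$
$c{\left(x \right)} = - \frac{1}{16}$ ($c{\left(x \right)} = \frac{1}{-16} = - \frac{1}{16}$)
$c{\left(M \right)} - l{\left(17 \right)} = - \frac{1}{16} - \left(- \frac{4}{3} + \frac{1}{6} \cdot 17\right) = - \frac{1}{16} - \left(- \frac{4}{3} + \frac{17}{6}\right) = - \frac{1}{16} - \frac{3}{2} = - \frac{25}{16}$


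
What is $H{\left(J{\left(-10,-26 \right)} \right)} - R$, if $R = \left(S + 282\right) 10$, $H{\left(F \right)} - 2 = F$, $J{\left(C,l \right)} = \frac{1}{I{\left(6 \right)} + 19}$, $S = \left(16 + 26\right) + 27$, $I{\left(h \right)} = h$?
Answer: $- \frac{87699}{25} \approx -3508.0$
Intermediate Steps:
$S = 69$ ($S = 42 + 27 = 69$)
$J{\left(C,l \right)} = \frac{1}{25}$ ($J{\left(C,l \right)} = \frac{1}{6 + 19} = \frac{1}{25}$)
$H{\left(F \right)} = 2 + F$
$R = 3510$ ($R = \left(69 + 282\right) 10 = 351 \cdot 10 = 3510$)
$H{\left(J{\left(-10,-26 \right)} \right)} - R = \left(2 + \frac{1}{25}\right) - 3510 = \frac{51}{25} - 3510 = - \frac{87699}{25}$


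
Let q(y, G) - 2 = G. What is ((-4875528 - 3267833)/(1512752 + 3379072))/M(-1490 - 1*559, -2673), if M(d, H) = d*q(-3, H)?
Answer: -8143361/26772360841296 ≈ -3.0417e-7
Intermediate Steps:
q(y, G) = 2 + G
M(d, H) = d*(2 + H)
((-4875528 - 3267833)/(1512752 + 3379072))/M(-1490 - 1*559, -2673) = ((-4875528 - 3267833)/(1512752 + 3379072))/(((-1490 - 1*559)*(2 - 2673))) = (-8143361/4891824)/(((-1490 - 559)*(-2671))) = (-8143361*1/4891824)/((-2049*(-2671))) = -8143361/4891824/5472879 = -8143361/4891824*1/5472879 = -8143361/26772360841296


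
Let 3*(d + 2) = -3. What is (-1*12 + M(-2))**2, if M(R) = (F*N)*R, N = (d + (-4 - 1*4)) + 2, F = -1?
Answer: 900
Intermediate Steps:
d = -3 (d = -2 + (1/3)*(-3) = -2 - 1 = -3)
N = -9 (N = (-3 + (-4 - 1*4)) + 2 = (-3 + (-4 - 4)) + 2 = (-3 - 8) + 2 = -11 + 2 = -9)
M(R) = 9*R (M(R) = (-1*(-9))*R = 9*R)
(-1*12 + M(-2))**2 = (-1*12 + 9*(-2))**2 = (-12 - 18)**2 = (-30)**2 = 900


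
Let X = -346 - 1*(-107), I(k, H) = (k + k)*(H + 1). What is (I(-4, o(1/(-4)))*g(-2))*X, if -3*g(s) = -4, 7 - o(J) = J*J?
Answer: 60706/3 ≈ 20235.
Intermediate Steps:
o(J) = 7 - J² (o(J) = 7 - J*J = 7 - J²)
g(s) = 4/3 (g(s) = -⅓*(-4) = 4/3)
I(k, H) = 2*k*(1 + H) (I(k, H) = (2*k)*(1 + H) = 2*k*(1 + H))
X = -239 (X = -346 + 107 = -239)
(I(-4, o(1/(-4)))*g(-2))*X = ((2*(-4)*(1 + (7 - (1/(-4))²)))*(4/3))*(-239) = ((2*(-4)*(1 + (7 - (1*(-¼))²)))*(4/3))*(-239) = ((2*(-4)*(1 + (7 - (-¼)²)))*(4/3))*(-239) = ((2*(-4)*(1 + (7 - 1*1/16)))*(4/3))*(-239) = ((2*(-4)*(1 + (7 - 1/16)))*(4/3))*(-239) = ((2*(-4)*(1 + 111/16))*(4/3))*(-239) = ((2*(-4)*(127/16))*(4/3))*(-239) = -127/2*4/3*(-239) = -254/3*(-239) = 60706/3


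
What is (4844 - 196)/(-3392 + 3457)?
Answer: 4648/65 ≈ 71.508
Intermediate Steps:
(4844 - 196)/(-3392 + 3457) = 4648/65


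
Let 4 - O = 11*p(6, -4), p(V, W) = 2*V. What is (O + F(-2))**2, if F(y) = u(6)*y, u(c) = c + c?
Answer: 23104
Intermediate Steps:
u(c) = 2*c
F(y) = 12*y (F(y) = (2*6)*y = 12*y)
O = -128 (O = 4 - 11*2*6 = 4 - 11*12 = 4 - 1*132 = 4 - 132 = -128)
(O + F(-2))**2 = (-128 + 12*(-2))**2 = (-128 - 24)**2 = (-152)**2 = 23104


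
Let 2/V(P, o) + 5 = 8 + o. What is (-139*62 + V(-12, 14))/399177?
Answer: -146504/6786009 ≈ -0.021589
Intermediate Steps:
V(P, o) = 2/(3 + o) (V(P, o) = 2/(-5 + (8 + o)) = 2/(3 + o))
(-139*62 + V(-12, 14))/399177 = (-139*62 + 2/(3 + 14))/399177 = (-8618 + 2/17)*(1/399177) = -146504/17*1/399177 = -146504/6786009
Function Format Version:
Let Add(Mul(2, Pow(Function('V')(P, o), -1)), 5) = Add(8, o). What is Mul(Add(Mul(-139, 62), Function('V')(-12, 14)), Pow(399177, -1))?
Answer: Rational(-146504, 6786009) ≈ -0.021589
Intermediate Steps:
Function('V')(P, o) = Mul(2, Pow(Add(3, o), -1)) (Function('V')(P, o) = Mul(2, Pow(Add(-5, Add(8, o)), -1)) = Mul(2, Pow(Add(3, o), -1)))
Mul(Add(Mul(-139, 62), Function('V')(-12, 14)), Pow(399177, -1)) = Mul(Add(Mul(-139, 62), Mul(2, Pow(Add(3, 14), -1))), Pow(399177, -1)) = Mul(Add(-8618, Mul(2, Pow(17, -1))), Rational(1, 399177)) = Mul(Add(-8618, Mul(2, Rational(1, 17))), Rational(1, 399177)) = Mul(Add(-8618, Rational(2, 17)), Rational(1, 399177)) = Mul(Rational(-146504, 17), Rational(1, 399177)) = Rational(-146504, 6786009)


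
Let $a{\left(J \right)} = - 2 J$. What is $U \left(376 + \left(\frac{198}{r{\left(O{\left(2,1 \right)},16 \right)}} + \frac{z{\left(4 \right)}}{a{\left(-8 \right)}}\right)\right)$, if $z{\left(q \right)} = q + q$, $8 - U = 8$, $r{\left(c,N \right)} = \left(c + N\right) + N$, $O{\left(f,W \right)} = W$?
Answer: $0$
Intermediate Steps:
$r{\left(c,N \right)} = c + 2 N$ ($r{\left(c,N \right)} = \left(N + c\right) + N = c + 2 N$)
$U = 0$ ($U = 8 - 8 = 0$)
$z{\left(q \right)} = 2 q$
$U \left(376 + \left(\frac{198}{r{\left(O{\left(2,1 \right)},16 \right)}} + \frac{z{\left(4 \right)}}{a{\left(-8 \right)}}\right)\right) = 0 \left(376 + \left(\frac{198}{1 + 2 \cdot 16} + \frac{2 \cdot 4}{\left(-2\right) \left(-8\right)}\right)\right) = 0 \left(376 + \left(\frac{198}{1 + 32} + \frac{8}{16}\right)\right) = 0 \left(376 + \left(\frac{198}{33} + 8 \cdot \frac{1}{16}\right)\right) = 0 \left(376 + \left(198 \cdot \frac{1}{33} + \frac{1}{2}\right)\right) = 0 \left(376 + \left(6 + \frac{1}{2}\right)\right) = 0 \left(376 + \frac{13}{2}\right) = 0 \cdot \frac{765}{2} = 0$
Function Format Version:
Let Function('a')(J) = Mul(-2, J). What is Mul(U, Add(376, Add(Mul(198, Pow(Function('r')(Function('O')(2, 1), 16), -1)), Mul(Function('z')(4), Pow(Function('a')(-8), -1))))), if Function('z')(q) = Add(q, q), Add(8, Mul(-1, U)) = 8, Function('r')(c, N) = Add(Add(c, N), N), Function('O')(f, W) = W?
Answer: 0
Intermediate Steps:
Function('r')(c, N) = Add(c, Mul(2, N)) (Function('r')(c, N) = Add(Add(N, c), N) = Add(c, Mul(2, N)))
U = 0 (U = Add(8, Mul(-1, 8)) = Add(8, -8) = 0)
Function('z')(q) = Mul(2, q)
Mul(U, Add(376, Add(Mul(198, Pow(Function('r')(Function('O')(2, 1), 16), -1)), Mul(Function('z')(4), Pow(Function('a')(-8), -1))))) = Mul(0, Add(376, Add(Mul(198, Pow(Add(1, Mul(2, 16)), -1)), Mul(Mul(2, 4), Pow(Mul(-2, -8), -1))))) = Mul(0, Add(376, Add(Mul(198, Pow(Add(1, 32), -1)), Mul(8, Pow(16, -1))))) = Mul(0, Add(376, Add(Mul(198, Pow(33, -1)), Mul(8, Rational(1, 16))))) = Mul(0, Add(376, Add(Mul(198, Rational(1, 33)), Rational(1, 2)))) = Mul(0, Add(376, Add(6, Rational(1, 2)))) = Mul(0, Add(376, Rational(13, 2))) = Mul(0, Rational(765, 2)) = 0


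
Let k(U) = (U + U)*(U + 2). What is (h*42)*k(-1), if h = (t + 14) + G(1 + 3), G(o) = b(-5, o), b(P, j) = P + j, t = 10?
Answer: -1932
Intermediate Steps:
G(o) = -5 + o
k(U) = 2*U*(2 + U) (k(U) = (2*U)*(2 + U) = 2*U*(2 + U))
h = 23 (h = (10 + 14) + (-5 + (1 + 3)) = 24 + (-5 + 4) = 24 - 1 = 23)
(h*42)*k(-1) = (23*42)*(2*(-1)*(2 - 1)) = 966*(2*(-1)*1) = 966*(-2) = -1932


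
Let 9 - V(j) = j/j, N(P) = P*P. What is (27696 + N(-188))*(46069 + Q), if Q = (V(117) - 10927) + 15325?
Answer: 3181944000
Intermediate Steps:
N(P) = P²
V(j) = 8 (V(j) = 9 - j/j = 9 - 1*1 = 9 - 1 = 8)
Q = 4406 (Q = (8 - 10927) + 15325 = -10919 + 15325 = 4406)
(27696 + N(-188))*(46069 + Q) = (27696 + (-188)²)*(46069 + 4406) = (27696 + 35344)*50475 = 63040*50475 = 3181944000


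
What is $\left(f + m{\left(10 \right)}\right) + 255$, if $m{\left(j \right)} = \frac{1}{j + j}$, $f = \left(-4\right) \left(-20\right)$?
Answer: $\frac{6701}{20} \approx 335.05$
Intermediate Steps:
$f = 80$
$m{\left(j \right)} = \frac{1}{2 j}$
$\left(f + m{\left(10 \right)}\right) + 255 = \left(80 + \frac{1}{2 \cdot 10}\right) + 255 = \left(80 + \frac{1}{2} \cdot \frac{1}{10}\right) + 255 = \left(80 + \frac{1}{20}\right) + 255 = \frac{1601}{20} + 255 = \frac{6701}{20}$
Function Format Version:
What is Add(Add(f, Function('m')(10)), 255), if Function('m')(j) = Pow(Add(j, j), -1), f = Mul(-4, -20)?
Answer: Rational(6701, 20) ≈ 335.05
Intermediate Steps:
f = 80
Function('m')(j) = Mul(Rational(1, 2), Pow(j, -1)) (Function('m')(j) = Pow(Mul(2, j), -1) = Mul(Rational(1, 2), Pow(j, -1)))
Add(Add(f, Function('m')(10)), 255) = Add(Add(80, Mul(Rational(1, 2), Pow(10, -1))), 255) = Add(Add(80, Mul(Rational(1, 2), Rational(1, 10))), 255) = Add(Add(80, Rational(1, 20)), 255) = Add(Rational(1601, 20), 255) = Rational(6701, 20)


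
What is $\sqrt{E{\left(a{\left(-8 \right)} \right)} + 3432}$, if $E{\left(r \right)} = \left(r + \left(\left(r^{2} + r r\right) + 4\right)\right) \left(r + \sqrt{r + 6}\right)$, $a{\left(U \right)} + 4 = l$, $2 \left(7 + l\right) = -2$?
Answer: $2 \sqrt{18 + 70 i \sqrt{6}} \approx 19.514 + 17.573 i$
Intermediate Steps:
$l = -8$ ($l = -7 + \frac{1}{2} \left(-2\right) = -7 - 1 = -8$)
$a{\left(U \right)} = -12$ ($a{\left(U \right)} = -4 - 8 = -12$)
$E{\left(r \right)} = \left(r + \sqrt{6 + r}\right) \left(4 + r + 2 r^{2}\right)$ ($E{\left(r \right)} = \left(r + \left(\left(r^{2} + r^{2}\right) + 4\right)\right) \left(r + \sqrt{6 + r}\right) = \left(r + \left(2 r^{2} + 4\right)\right) \left(r + \sqrt{6 + r}\right) = \left(r + \left(4 + 2 r^{2}\right)\right) \left(r + \sqrt{6 + r}\right) = \left(4 + r + 2 r^{2}\right) \left(r + \sqrt{6 + r}\right) = \left(r + \sqrt{6 + r}\right) \left(4 + r + 2 r^{2}\right)$)
$\sqrt{E{\left(a{\left(-8 \right)} \right)} + 3432} = \sqrt{\left(\left(-12\right)^{2} + 2 \left(-12\right)^{3} + 4 \left(-12\right) + 4 \sqrt{6 - 12} - 12 \sqrt{6 - 12} + 2 \left(-12\right)^{2} \sqrt{6 - 12}\right) + 3432} = \sqrt{\left(144 + 2 \left(-1728\right) - 48 + 4 \sqrt{-6} - 12 \sqrt{-6} + 2 \cdot 144 \sqrt{-6}\right) + 3432} = \sqrt{\left(144 - 3456 - 48 + 4 i \sqrt{6} - 12 i \sqrt{6} + 2 \cdot 144 i \sqrt{6}\right) + 3432} = \sqrt{\left(144 - 3456 - 48 + 4 i \sqrt{6} - 12 i \sqrt{6} + 288 i \sqrt{6}\right) + 3432} = \sqrt{\left(-3360 + 280 i \sqrt{6}\right) + 3432} = \sqrt{72 + 280 i \sqrt{6}}$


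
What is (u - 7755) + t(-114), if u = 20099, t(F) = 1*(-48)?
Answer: 12296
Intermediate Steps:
t(F) = -48
(u - 7755) + t(-114) = (20099 - 7755) - 48 = 12344 - 48 = 12296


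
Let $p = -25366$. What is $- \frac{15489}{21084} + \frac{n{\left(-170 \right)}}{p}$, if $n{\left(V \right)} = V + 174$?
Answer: $- \frac{65496385}{89136124} \approx -0.73479$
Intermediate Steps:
$n{\left(V \right)} = 174 + V$
$- \frac{15489}{21084} + \frac{n{\left(-170 \right)}}{p} = - \frac{15489}{21084} + \frac{174 - 170}{-25366} = \left(-15489\right) \frac{1}{21084} + 4 \left(- \frac{1}{25366}\right) = - \frac{5163}{7028} - \frac{2}{12683} = - \frac{65496385}{89136124}$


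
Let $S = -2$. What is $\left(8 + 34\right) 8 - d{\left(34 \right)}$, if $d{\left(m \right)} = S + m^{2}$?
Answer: $-818$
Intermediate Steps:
$d{\left(m \right)} = -2 + m^{2}$
$\left(8 + 34\right) 8 - d{\left(34 \right)} = \left(8 + 34\right) 8 - \left(-2 + 34^{2}\right) = 42 \cdot 8 - \left(-2 + 1156\right) = 336 - 1154 = -818$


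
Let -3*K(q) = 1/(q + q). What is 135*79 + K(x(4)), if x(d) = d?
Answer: 255959/24 ≈ 10665.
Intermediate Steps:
K(q) = -1/(6*q) (K(q) = -1/(3*(q + q)) = -1/(2*q)/3 = -1/(6*q))
135*79 + K(x(4)) = 135*79 - ⅙/4 = 10665 - ⅙*¼ = 10665 - 1/24 = 255959/24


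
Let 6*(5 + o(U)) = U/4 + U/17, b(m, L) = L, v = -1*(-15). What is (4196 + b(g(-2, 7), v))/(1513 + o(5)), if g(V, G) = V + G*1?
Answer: 572696/205123 ≈ 2.7920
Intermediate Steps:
v = 15
g(V, G) = G + V (g(V, G) = V + G = G + V)
o(U) = -5 + 7*U/136 (o(U) = -5 + (U/4 + U/17)/6 = -5 + (21*U/68)/6 = -5 + 7*U/136)
(4196 + b(g(-2, 7), v))/(1513 + o(5)) = (4196 + 15)/(1513 + (-5 + (7/136)*5)) = 4211/(1513 + (-5 + 35/136)) = 4211/(1513 - 645/136) = 4211/(205123/136) = 4211*(136/205123) = 572696/205123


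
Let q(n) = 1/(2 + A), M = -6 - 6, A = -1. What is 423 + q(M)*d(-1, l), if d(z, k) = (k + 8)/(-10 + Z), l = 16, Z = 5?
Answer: 2091/5 ≈ 418.20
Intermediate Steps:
M = -12
q(n) = 1 (q(n) = 1/(2 - 1) = 1/1 = 1)
d(z, k) = -8/5 - k/5 (d(z, k) = (k + 8)/(-10 + 5) = (8 + k)/(-5) = (8 + k)*(-⅕) = -8/5 - k/5)
423 + q(M)*d(-1, l) = 423 + 1*(-8/5 - ⅕*16) = 423 + 1*(-8/5 - 16/5) = 423 + 1*(-24/5) = 423 - 24/5 = 2091/5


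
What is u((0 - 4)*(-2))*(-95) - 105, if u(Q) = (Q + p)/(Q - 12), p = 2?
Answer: 265/2 ≈ 132.50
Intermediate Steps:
u(Q) = (2 + Q)/(-12 + Q) (u(Q) = (Q + 2)/(Q - 12) = (2 + Q)/(-12 + Q))
u((0 - 4)*(-2))*(-95) - 105 = ((2 + (0 - 4)*(-2))/(-12 + (0 - 4)*(-2)))*(-95) - 105 = ((2 - 4*(-2))/(-12 - 4*(-2)))*(-95) - 105 = ((2 + 8)/(-12 + 8))*(-95) - 105 = (10/(-4))*(-95) - 105 = -¼*10*(-95) - 105 = -5/2*(-95) - 105 = 475/2 - 105 = 265/2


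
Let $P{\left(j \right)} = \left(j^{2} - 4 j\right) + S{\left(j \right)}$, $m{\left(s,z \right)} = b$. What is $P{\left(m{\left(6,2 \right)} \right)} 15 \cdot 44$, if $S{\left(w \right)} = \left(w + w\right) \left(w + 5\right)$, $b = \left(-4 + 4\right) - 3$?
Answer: $5940$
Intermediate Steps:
$b = -3$ ($b = 0 - 3 = -3$)
$m{\left(s,z \right)} = -3$
$S{\left(w \right)} = 2 w \left(5 + w\right)$
$P{\left(j \right)} = j^{2} - 4 j + 2 j \left(5 + j\right)$ ($P{\left(j \right)} = \left(j^{2} - 4 j\right) + 2 j \left(5 + j\right) = j^{2} - 4 j + 2 j \left(5 + j\right)$)
$P{\left(m{\left(6,2 \right)} \right)} 15 \cdot 44 = 3 \left(-3\right) \left(2 - 3\right) 15 \cdot 44 = 3 \left(-3\right) \left(-1\right) 15 \cdot 44 = 9 \cdot 15 \cdot 44 = 135 \cdot 44 = 5940$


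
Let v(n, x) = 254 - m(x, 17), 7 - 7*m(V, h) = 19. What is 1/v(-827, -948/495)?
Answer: 7/1790 ≈ 0.0039106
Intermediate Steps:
m(V, h) = -12/7 (m(V, h) = 1 - ⅐*19 = 1 - 19/7 = -12/7)
v(n, x) = 1790/7 (v(n, x) = 254 - 1*(-12/7) = 254 + 12/7 = 1790/7)
1/v(-827, -948/495) = 1/(1790/7) = 7/1790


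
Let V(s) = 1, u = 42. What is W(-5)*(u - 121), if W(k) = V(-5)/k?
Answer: 79/5 ≈ 15.800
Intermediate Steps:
W(k) = 1/k
W(-5)*(u - 121) = (42 - 121)/(-5) = -1/5*(-79) = 79/5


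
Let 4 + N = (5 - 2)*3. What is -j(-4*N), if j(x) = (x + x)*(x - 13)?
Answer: -1320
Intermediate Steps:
N = 5 (N = -4 + (5 - 2)*3 = -4 + 3*3 = -4 + 9 = 5)
j(x) = 2*x*(-13 + x) (j(x) = (2*x)*(-13 + x) = 2*x*(-13 + x))
-j(-4*N) = -2*(-4*5)*(-13 - 4*5) = -2*(-20)*(-13 - 20) = -2*(-20)*(-33) = -1*1320 = -1320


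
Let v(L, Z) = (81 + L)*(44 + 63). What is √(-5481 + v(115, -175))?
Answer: √15491 ≈ 124.46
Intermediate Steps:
v(L, Z) = 8667 + 107*L (v(L, Z) = (81 + L)*107 = 8667 + 107*L)
√(-5481 + v(115, -175)) = √(-5481 + (8667 + 107*115)) = √(-5481 + (8667 + 12305)) = √(-5481 + 20972) = √15491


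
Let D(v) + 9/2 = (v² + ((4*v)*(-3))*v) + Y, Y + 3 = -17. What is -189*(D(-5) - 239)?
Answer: 203553/2 ≈ 1.0178e+5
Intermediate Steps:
Y = -20 (Y = -3 - 17 = -20)
D(v) = -49/2 - 11*v² (D(v) = -9/2 + ((v² + ((4*v)*(-3))*v) - 20) = -9/2 + ((v² + (-12*v)*v) - 20) = -9/2 + ((v² - 12*v²) - 20) = -9/2 + (-11*v² - 20) = -9/2 + (-20 - 11*v²) = -49/2 - 11*v²)
-189*(D(-5) - 239) = -189*((-49/2 - 11*(-5)²) - 239) = -189*((-49/2 - 11*25) - 239) = -189*((-49/2 - 275) - 239) = -189*(-599/2 - 239) = -189*(-1077/2) = 203553/2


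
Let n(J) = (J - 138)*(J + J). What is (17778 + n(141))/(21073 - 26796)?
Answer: -192/59 ≈ -3.2542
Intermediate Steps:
n(J) = 2*J*(-138 + J) (n(J) = (-138 + J)*(2*J) = 2*J*(-138 + J))
(17778 + n(141))/(21073 - 26796) = (17778 + 2*141*(-138 + 141))/(21073 - 26796) = (17778 + 2*141*3)/(-5723) = (17778 + 846)*(-1/5723) = 18624*(-1/5723) = -192/59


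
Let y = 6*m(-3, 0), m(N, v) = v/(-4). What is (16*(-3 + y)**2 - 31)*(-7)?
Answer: -791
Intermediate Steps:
m(N, v) = -v/4 (m(N, v) = v*(-1/4) = -v/4)
y = 0 (y = 6*(-1/4*0) = 6*0 = 0)
(16*(-3 + y)**2 - 31)*(-7) = (16*(-3 + 0)**2 - 31)*(-7) = (16*(-3)**2 - 31)*(-7) = (16*9 - 31)*(-7) = (144 - 31)*(-7) = 113*(-7) = -791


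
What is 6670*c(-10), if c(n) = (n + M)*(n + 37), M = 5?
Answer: -900450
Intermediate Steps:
c(n) = (5 + n)*(37 + n) (c(n) = (n + 5)*(n + 37) = (5 + n)*(37 + n))
6670*c(-10) = 6670*(185 + (-10)**2 + 42*(-10)) = 6670*(185 + 100 - 420) = 6670*(-135) = -900450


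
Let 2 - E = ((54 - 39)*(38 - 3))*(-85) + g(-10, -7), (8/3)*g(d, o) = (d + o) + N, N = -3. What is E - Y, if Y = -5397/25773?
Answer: 766913577/17182 ≈ 44635.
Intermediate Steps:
Y = -1799/8591 (Y = -5397*1/25773 = -1799/8591 ≈ -0.20941)
g(d, o) = -9/8 + 3*d/8 + 3*o/8 (g(d, o) = 3*((d + o) - 3)/8 = 3*(-3 + d + o)/8 = -9/8 + 3*d/8 + 3*o/8)
E = 89269/2 (E = 2 - (((54 - 39)*(38 - 3))*(-85) + (-9/8 + (3/8)*(-10) + (3/8)*(-7))) = 2 - ((15*35)*(-85) + (-9/8 - 15/4 - 21/8)) = 2 - (525*(-85) - 15/2) = 2 - (-44625 - 15/2) = 2 - 1*(-89265/2) = 2 + 89265/2 = 89269/2 ≈ 44635.)
E - Y = 89269/2 - 1*(-1799/8591) = 89269/2 + 1799/8591 = 766913577/17182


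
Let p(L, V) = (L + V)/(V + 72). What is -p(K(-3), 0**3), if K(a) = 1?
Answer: -1/72 ≈ -0.013889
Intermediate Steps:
p(L, V) = (L + V)/(72 + V)
-p(K(-3), 0**3) = -(1 + 0**3)/(72 + 0**3) = -(1 + 0)/(72 + 0) = -1/72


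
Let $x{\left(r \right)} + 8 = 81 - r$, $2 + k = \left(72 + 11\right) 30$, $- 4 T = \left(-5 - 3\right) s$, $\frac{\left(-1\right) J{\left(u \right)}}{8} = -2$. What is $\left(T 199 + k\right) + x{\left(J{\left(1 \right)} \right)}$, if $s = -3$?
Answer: $1351$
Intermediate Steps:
$J{\left(u \right)} = 16$ ($J{\left(u \right)} = \left(-8\right) \left(-2\right) = 16$)
$T = -6$ ($T = - \frac{\left(-5 - 3\right) \left(-3\right)}{4} = - \frac{\left(-8\right) \left(-3\right)}{4} = \left(- \frac{1}{4}\right) 24 = -6$)
$k = 2488$ ($k = -2 + \left(72 + 11\right) 30 = -2 + 83 \cdot 30 = -2 + 2490 = 2488$)
$x{\left(r \right)} = 73 - r$ ($x{\left(r \right)} = -8 - \left(-81 + r\right) = 73 - r$)
$\left(T 199 + k\right) + x{\left(J{\left(1 \right)} \right)} = \left(\left(-6\right) 199 + 2488\right) + \left(73 - 16\right) = \left(-1194 + 2488\right) + \left(73 - 16\right) = 1294 + 57 = 1351$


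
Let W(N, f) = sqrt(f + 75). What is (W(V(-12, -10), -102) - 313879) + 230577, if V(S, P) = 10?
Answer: -83302 + 3*I*sqrt(3) ≈ -83302.0 + 5.1962*I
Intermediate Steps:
W(N, f) = sqrt(75 + f)
(W(V(-12, -10), -102) - 313879) + 230577 = (sqrt(75 - 102) - 313879) + 230577 = (sqrt(-27) - 313879) + 230577 = (3*I*sqrt(3) - 313879) + 230577 = (-313879 + 3*I*sqrt(3)) + 230577 = -83302 + 3*I*sqrt(3)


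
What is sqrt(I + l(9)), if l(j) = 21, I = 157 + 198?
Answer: 2*sqrt(94) ≈ 19.391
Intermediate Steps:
I = 355
sqrt(I + l(9)) = sqrt(355 + 21) = sqrt(376) = 2*sqrt(94)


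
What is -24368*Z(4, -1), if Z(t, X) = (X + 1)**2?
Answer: 0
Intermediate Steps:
Z(t, X) = (1 + X)**2
-24368*Z(4, -1) = -24368*(1 - 1)**2 = -24368*0**2 = -24368*0 = 0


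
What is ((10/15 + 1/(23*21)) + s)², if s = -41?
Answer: 379470400/233289 ≈ 1626.6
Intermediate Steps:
((10/15 + 1/(23*21)) + s)² = ((10/15 + 1/(23*21)) - 41)² = ((10*(1/15) + (1/23)*(1/21)) - 41)² = ((⅔ + 1/483) - 41)² = (323/483 - 41)² = (-19480/483)² = 379470400/233289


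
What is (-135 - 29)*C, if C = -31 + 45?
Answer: -2296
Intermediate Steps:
C = 14
(-135 - 29)*C = (-135 - 29)*14 = -164*14 = -2296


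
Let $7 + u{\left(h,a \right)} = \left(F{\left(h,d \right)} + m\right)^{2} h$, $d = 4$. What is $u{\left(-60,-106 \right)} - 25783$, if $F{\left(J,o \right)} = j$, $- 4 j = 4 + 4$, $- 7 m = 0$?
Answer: $-26030$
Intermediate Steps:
$m = 0$ ($m = \left(- \frac{1}{7}\right) 0 = 0$)
$j = -2$ ($j = - \frac{4 + 4}{4} = \left(- \frac{1}{4}\right) 8 = -2$)
$F{\left(J,o \right)} = -2$
$u{\left(h,a \right)} = -7 + 4 h$ ($u{\left(h,a \right)} = -7 + \left(-2 + 0\right)^{2} h = -7 + \left(-2\right)^{2} h = -7 + 4 h$)
$u{\left(-60,-106 \right)} - 25783 = \left(-7 + 4 \left(-60\right)\right) - 25783 = \left(-7 - 240\right) - 25783 = -247 - 25783 = -26030$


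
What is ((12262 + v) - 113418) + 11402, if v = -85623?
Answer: -175377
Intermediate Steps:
((12262 + v) - 113418) + 11402 = ((12262 - 85623) - 113418) + 11402 = (-73361 - 113418) + 11402 = -186779 + 11402 = -175377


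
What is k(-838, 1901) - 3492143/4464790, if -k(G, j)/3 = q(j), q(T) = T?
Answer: -25466189513/4464790 ≈ -5703.8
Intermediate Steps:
k(G, j) = -3*j
k(-838, 1901) - 3492143/4464790 = -3*1901 - 3492143/4464790 = -5703 - 3492143/4464790 = -25466189513/4464790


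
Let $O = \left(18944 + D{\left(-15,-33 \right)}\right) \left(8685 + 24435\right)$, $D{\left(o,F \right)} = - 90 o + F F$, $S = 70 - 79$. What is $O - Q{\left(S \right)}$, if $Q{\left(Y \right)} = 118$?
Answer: $708204842$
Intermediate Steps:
$S = -9$ ($S = 70 - 79 = -9$)
$D{\left(o,F \right)} = F^{2} - 90 o$ ($D{\left(o,F \right)} = - 90 o + F^{2} = F^{2} - 90 o$)
$O = 708204960$ ($O = \left(18944 + \left(\left(-33\right)^{2} - -1350\right)\right) \left(8685 + 24435\right) = \left(18944 + \left(1089 + 1350\right)\right) 33120 = \left(18944 + 2439\right) 33120 = 21383 \cdot 33120 = 708204960$)
$O - Q{\left(S \right)} = 708204960 - 118 = 708204842$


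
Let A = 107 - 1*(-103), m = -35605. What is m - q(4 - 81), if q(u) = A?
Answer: -35815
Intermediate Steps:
A = 210 (A = 107 + 103 = 210)
q(u) = 210
m - q(4 - 81) = -35605 - 1*210 = -35605 - 210 = -35815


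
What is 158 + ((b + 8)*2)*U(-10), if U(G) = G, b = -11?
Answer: 218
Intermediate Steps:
158 + ((b + 8)*2)*U(-10) = 158 + ((-11 + 8)*2)*(-10) = 158 - 3*2*(-10) = 158 - 6*(-10) = 158 + 60 = 218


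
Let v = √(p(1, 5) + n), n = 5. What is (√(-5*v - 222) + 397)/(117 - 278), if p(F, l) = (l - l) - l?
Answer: -397/161 - I*√222/161 ≈ -2.4658 - 0.092545*I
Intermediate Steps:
p(F, l) = -l (p(F, l) = 0 - l = -l)
v = 0 (v = √(-1*5 + 5) = √(-5 + 5) = √0 = 0)
(√(-5*v - 222) + 397)/(117 - 278) = (√(-5*0 - 222) + 397)/(117 - 278) = (√(0 - 222) + 397)/(-161) = (√(-222) + 397)*(-1/161) = (I*√222 + 397)*(-1/161) = (397 + I*√222)*(-1/161) = -397/161 - I*√222/161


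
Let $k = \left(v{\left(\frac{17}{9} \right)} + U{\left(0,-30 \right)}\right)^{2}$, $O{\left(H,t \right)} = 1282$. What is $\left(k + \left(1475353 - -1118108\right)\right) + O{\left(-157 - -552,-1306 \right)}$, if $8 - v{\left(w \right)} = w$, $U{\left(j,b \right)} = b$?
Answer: $\frac{210220408}{81} \approx 2.5953 \cdot 10^{6}$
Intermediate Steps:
$v{\left(w \right)} = 8 - w$
$k = \frac{46225}{81}$ ($k = \left(\left(8 - \frac{17}{9}\right) - 30\right)^{2} = \left(\frac{55}{9} - 30\right)^{2} = \left(- \frac{215}{9}\right)^{2} = \frac{46225}{81} \approx 570.68$)
$\left(k + \left(1475353 - -1118108\right)\right) + O{\left(-157 - -552,-1306 \right)} = \left(\frac{46225}{81} + \left(1475353 - -1118108\right)\right) + 1282 = \left(\frac{46225}{81} + \left(1475353 + 1118108\right)\right) + 1282 = \left(\frac{46225}{81} + 2593461\right) + 1282 = \frac{210116566}{81} + 1282 = \frac{210220408}{81}$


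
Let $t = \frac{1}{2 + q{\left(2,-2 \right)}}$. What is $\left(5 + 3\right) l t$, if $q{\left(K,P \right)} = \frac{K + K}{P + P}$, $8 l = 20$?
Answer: $20$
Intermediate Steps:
$l = \frac{5}{2}$ ($l = \frac{1}{8} \cdot 20 = \frac{5}{2} \approx 2.5$)
$q{\left(K,P \right)} = \frac{K}{P}$ ($q{\left(K,P \right)} = \frac{2 K}{2 P} = 2 K \frac{1}{2 P} = \frac{K}{P}$)
$t = 1$ ($t = \frac{1}{2 + \frac{2}{-2}} = \frac{1}{2 + 2 \left(- \frac{1}{2}\right)} = \frac{1}{2 - 1} = 1^{-1} = 1$)
$\left(5 + 3\right) l t = \left(5 + 3\right) \frac{5}{2} \cdot 1 = 8 \cdot \frac{5}{2} \cdot 1 = 20 \cdot 1 = 20$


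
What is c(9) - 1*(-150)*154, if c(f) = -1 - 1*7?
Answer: 23092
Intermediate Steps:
c(f) = -8 (c(f) = -1 - 7 = -8)
c(9) - 1*(-150)*154 = -8 - 1*(-150)*154 = -8 + 150*154 = -8 + 23100 = 23092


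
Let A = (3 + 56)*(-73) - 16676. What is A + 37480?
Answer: 16497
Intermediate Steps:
A = -20983 (A = 59*(-73) - 16676 = -4307 - 16676 = -20983)
A + 37480 = -20983 + 37480 = 16497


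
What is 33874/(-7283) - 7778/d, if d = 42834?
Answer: -753803045/155980011 ≈ -4.8327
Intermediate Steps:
33874/(-7283) - 7778/d = 33874/(-7283) - 7778/42834 = 33874*(-1/7283) - 7778*1/42834 = -33874/7283 - 3889/21417 = -753803045/155980011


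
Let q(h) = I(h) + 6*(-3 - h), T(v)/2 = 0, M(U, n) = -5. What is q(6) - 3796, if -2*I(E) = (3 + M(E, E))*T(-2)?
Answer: -3850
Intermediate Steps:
T(v) = 0 (T(v) = 2*0 = 0)
I(E) = 0 (I(E) = -(3 - 5)*0/2 = -(-1)*0 = -½*0 = 0)
q(h) = -18 - 6*h (q(h) = 0 + 6*(-3 - h) = 0 + (-18 - 6*h) = -18 - 6*h)
q(6) - 3796 = (-18 - 6*6) - 3796 = (-18 - 36) - 3796 = -54 - 3796 = -3850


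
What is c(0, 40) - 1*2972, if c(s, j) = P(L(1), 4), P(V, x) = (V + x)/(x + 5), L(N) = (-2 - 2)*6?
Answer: -26768/9 ≈ -2974.2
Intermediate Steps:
L(N) = -24 (L(N) = -4*6 = -24)
P(V, x) = (V + x)/(5 + x)
c(s, j) = -20/9 (c(s, j) = (-24 + 4)/(5 + 4) = -20/9)
c(0, 40) - 1*2972 = -20/9 - 1*2972 = -20/9 - 2972 = -26768/9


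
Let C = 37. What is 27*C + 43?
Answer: 1042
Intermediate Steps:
27*C + 43 = 27*37 + 43 = 999 + 43 = 1042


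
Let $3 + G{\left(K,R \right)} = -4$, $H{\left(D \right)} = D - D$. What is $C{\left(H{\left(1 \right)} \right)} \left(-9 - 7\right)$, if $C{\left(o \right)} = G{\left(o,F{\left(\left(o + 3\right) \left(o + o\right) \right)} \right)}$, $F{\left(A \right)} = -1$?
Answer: $112$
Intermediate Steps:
$H{\left(D \right)} = 0$
$G{\left(K,R \right)} = -7$ ($G{\left(K,R \right)} = -3 - 4 = -7$)
$C{\left(o \right)} = -7$
$C{\left(H{\left(1 \right)} \right)} \left(-9 - 7\right) = - 7 \left(-9 - 7\right) = \left(-7\right) \left(-16\right) = 112$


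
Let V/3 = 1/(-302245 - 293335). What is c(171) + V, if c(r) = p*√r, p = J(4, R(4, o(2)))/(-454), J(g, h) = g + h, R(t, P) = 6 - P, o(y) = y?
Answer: -3/595580 - 12*√19/227 ≈ -0.23043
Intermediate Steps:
V = -3/595580 (V = 3/(-302245 - 293335) = 3/(-595580) = 3*(-1/595580) = -3/595580 ≈ -5.0371e-6)
p = -4/227 (p = (4 + (6 - 1*2))/(-454) = (4 + (6 - 2))*(-1/454) = (4 + 4)*(-1/454) = 8*(-1/454) = -4/227 ≈ -0.017621)
c(r) = -4*√r/227
c(171) + V = -12*√19/227 - 3/595580 = -3/595580 - 12*√19/227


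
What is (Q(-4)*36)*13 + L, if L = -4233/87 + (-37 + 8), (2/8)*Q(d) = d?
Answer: -219404/29 ≈ -7565.7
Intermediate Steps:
Q(d) = 4*d
L = -2252/29 (L = -4233/87 - 29 = -51*83/87 - 29 = -1411/29 - 29 = -2252/29 ≈ -77.655)
(Q(-4)*36)*13 + L = ((4*(-4))*36)*13 - 2252/29 = -16*36*13 - 2252/29 = -576*13 - 2252/29 = -7488 - 2252/29 = -219404/29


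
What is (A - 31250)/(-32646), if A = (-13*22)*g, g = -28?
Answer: 11621/16323 ≈ 0.71194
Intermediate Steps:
A = 8008 (A = -13*22*(-28) = -286*(-28) = 8008)
(A - 31250)/(-32646) = (8008 - 31250)/(-32646) = -23242*(-1/32646) = 11621/16323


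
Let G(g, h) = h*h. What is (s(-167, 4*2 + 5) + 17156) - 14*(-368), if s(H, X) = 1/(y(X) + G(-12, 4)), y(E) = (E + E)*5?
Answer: 3256969/146 ≈ 22308.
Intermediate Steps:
G(g, h) = h²
y(E) = 10*E (y(E) = (2*E)*5 = 10*E)
s(H, X) = 1/(16 + 10*X) (s(H, X) = 1/(10*X + 4²) = 1/(10*X + 16) = 1/(16 + 10*X))
(s(-167, 4*2 + 5) + 17156) - 14*(-368) = (1/(2*(8 + 5*(4*2 + 5))) + 17156) - 14*(-368) = (1/(2*(8 + 5*(8 + 5))) + 17156) + 5152 = (1/(2*(8 + 5*13)) + 17156) + 5152 = (1/(2*(8 + 65)) + 17156) + 5152 = ((½)/73 + 17156) + 5152 = ((½)*(1/73) + 17156) + 5152 = (1/146 + 17156) + 5152 = 2504777/146 + 5152 = 3256969/146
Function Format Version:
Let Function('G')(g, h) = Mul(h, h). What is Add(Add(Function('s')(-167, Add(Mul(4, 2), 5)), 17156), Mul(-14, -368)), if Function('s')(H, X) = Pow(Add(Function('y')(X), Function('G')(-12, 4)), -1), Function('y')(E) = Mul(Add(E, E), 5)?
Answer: Rational(3256969, 146) ≈ 22308.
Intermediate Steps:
Function('G')(g, h) = Pow(h, 2)
Function('y')(E) = Mul(10, E) (Function('y')(E) = Mul(Mul(2, E), 5) = Mul(10, E))
Function('s')(H, X) = Pow(Add(16, Mul(10, X)), -1) (Function('s')(H, X) = Pow(Add(Mul(10, X), Pow(4, 2)), -1) = Pow(Add(Mul(10, X), 16), -1) = Pow(Add(16, Mul(10, X)), -1))
Add(Add(Function('s')(-167, Add(Mul(4, 2), 5)), 17156), Mul(-14, -368)) = Add(Add(Mul(Rational(1, 2), Pow(Add(8, Mul(5, Add(Mul(4, 2), 5))), -1)), 17156), Mul(-14, -368)) = Add(Add(Mul(Rational(1, 2), Pow(Add(8, Mul(5, Add(8, 5))), -1)), 17156), 5152) = Add(Add(Mul(Rational(1, 2), Pow(Add(8, Mul(5, 13)), -1)), 17156), 5152) = Add(Add(Mul(Rational(1, 2), Pow(Add(8, 65), -1)), 17156), 5152) = Add(Add(Mul(Rational(1, 2), Pow(73, -1)), 17156), 5152) = Add(Add(Mul(Rational(1, 2), Rational(1, 73)), 17156), 5152) = Add(Add(Rational(1, 146), 17156), 5152) = Add(Rational(2504777, 146), 5152) = Rational(3256969, 146)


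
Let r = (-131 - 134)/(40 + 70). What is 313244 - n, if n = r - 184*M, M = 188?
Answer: 7652445/22 ≈ 3.4784e+5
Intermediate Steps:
r = -53/22 (r = -265/110 = -265*1/110 = -53/22 ≈ -2.4091)
n = -761077/22 (n = -53/22 - 184*188 = -53/22 - 34592 = -761077/22 ≈ -34594.)
313244 - n = 313244 - 1*(-761077/22) = 313244 + 761077/22 = 7652445/22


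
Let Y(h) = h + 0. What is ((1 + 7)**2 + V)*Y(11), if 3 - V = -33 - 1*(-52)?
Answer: 528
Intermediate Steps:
Y(h) = h
V = -16 (V = 3 - (-33 - 1*(-52)) = 3 - (-33 + 52) = 3 - 1*19 = 3 - 19 = -16)
((1 + 7)**2 + V)*Y(11) = ((1 + 7)**2 - 16)*11 = (8**2 - 16)*11 = (64 - 16)*11 = 48*11 = 528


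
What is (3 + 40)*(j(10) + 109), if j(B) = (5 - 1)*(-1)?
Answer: 4515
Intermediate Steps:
j(B) = -4 (j(B) = 4*(-1) = -4)
(3 + 40)*(j(10) + 109) = (3 + 40)*(-4 + 109) = 43*105 = 4515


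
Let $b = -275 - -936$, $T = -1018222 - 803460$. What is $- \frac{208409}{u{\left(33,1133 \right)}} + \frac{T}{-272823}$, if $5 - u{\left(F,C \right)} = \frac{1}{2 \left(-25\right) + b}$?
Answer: $- \frac{11578381400683}{277733814} \approx -41689.0$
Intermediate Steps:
$T = -1821682$ ($T = -1018222 - 803460 = -1821682$)
$b = 661$ ($b = -275 + 936 = 661$)
$u{\left(F,C \right)} = \frac{3054}{611}$ ($u{\left(F,C \right)} = 5 - \frac{1}{2 \left(-25\right) + 661} = 5 - \frac{1}{-50 + 661} = 5 - \frac{1}{611} = \frac{3054}{611}$)
$- \frac{208409}{u{\left(33,1133 \right)}} + \frac{T}{-272823} = - \frac{208409}{\frac{3054}{611}} - \frac{1821682}{-272823} = \left(-208409\right) \frac{611}{3054} - - \frac{1821682}{272823} = - \frac{127337899}{3054} + \frac{1821682}{272823} = - \frac{11578381400683}{277733814}$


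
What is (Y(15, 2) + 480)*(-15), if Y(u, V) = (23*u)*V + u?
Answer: -17775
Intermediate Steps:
Y(u, V) = u + 23*V*u (Y(u, V) = 23*V*u + u = u + 23*V*u)
(Y(15, 2) + 480)*(-15) = (15*(1 + 23*2) + 480)*(-15) = (15*(1 + 46) + 480)*(-15) = (15*47 + 480)*(-15) = (705 + 480)*(-15) = 1185*(-15) = -17775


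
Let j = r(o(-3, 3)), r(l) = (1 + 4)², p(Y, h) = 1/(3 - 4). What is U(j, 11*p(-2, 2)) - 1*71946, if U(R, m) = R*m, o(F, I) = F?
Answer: -72221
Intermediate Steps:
p(Y, h) = -1 (p(Y, h) = 1/(-1) = -1)
r(l) = 25 (r(l) = 5² = 25)
j = 25
U(j, 11*p(-2, 2)) - 1*71946 = 25*(11*(-1)) - 1*71946 = 25*(-11) - 71946 = -275 - 71946 = -72221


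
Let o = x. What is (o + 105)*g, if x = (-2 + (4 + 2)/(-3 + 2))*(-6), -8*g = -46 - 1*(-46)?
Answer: 0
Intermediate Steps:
g = 0 (g = -(-46 - 1*(-46))/8 = -(-46 + 46)/8 = -⅛*0 = 0)
x = 48 (x = (-2 + 6/(-1))*(-6) = (-2 + 6*(-1))*(-6) = (-2 - 6)*(-6) = -8*(-6) = 48)
o = 48
(o + 105)*g = (48 + 105)*0 = 153*0 = 0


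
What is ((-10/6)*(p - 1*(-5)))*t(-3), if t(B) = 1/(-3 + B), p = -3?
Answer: 5/9 ≈ 0.55556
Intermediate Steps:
((-10/6)*(p - 1*(-5)))*t(-3) = ((-10/6)*(-3 - 1*(-5)))/(-3 - 3) = ((-10*1/6)*(-3 + 5))/(-6) = -5/3*2*(-1/6) = -10/3*(-1/6) = 5/9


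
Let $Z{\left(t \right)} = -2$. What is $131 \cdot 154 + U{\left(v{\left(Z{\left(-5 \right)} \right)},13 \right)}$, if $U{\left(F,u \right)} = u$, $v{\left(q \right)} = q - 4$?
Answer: $20187$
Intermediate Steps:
$v{\left(q \right)} = -4 + q$
$131 \cdot 154 + U{\left(v{\left(Z{\left(-5 \right)} \right)},13 \right)} = 131 \cdot 154 + 13 = 20174 + 13 = 20187$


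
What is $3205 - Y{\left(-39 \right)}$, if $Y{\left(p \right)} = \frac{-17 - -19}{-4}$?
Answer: $\frac{6411}{2} \approx 3205.5$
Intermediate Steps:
$Y{\left(p \right)} = - \frac{1}{2}$ ($Y{\left(p \right)} = \left(-17 + 19\right) \left(- \frac{1}{4}\right) = 2 \left(- \frac{1}{4}\right) = - \frac{1}{2}$)
$3205 - Y{\left(-39 \right)} = 3205 - - \frac{1}{2} = 3205 + \frac{1}{2} = \frac{6411}{2}$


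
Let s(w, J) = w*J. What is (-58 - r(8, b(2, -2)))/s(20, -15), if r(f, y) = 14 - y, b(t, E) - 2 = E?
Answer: 6/25 ≈ 0.24000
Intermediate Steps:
b(t, E) = 2 + E
s(w, J) = J*w
(-58 - r(8, b(2, -2)))/s(20, -15) = (-58 - (14 - (2 - 2)))/((-15*20)) = (-58 - (14 - 1*0))/(-300) = (-58 - (14 + 0))*(-1/300) = (-58 - 1*14)*(-1/300) = (-58 - 14)*(-1/300) = -72*(-1/300) = 6/25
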